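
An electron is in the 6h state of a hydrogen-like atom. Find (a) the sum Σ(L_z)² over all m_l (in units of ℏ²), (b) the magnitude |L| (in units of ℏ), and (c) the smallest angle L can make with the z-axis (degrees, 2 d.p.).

6h means n = 6, l = 5.
Σ m_l² = 110, so Σ(L_z)² = 110 ℏ².
|L| = ℏ√(5·6) = √30 ℏ ≈ 5.477ℏ.
cos θ_min = 5/√30, so θ_min ≈ 24.09°.

Σ(L_z)² = 110 ℏ²; |L| = √30 ℏ ≈ 5.477ℏ; θ_min ≈ 24.09°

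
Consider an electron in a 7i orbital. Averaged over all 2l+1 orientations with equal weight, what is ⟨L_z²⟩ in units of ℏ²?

The 7i subshell has l = 6.
m_l ∈ {-6, -5, -4, -3, -2, -1, 0, 1, 2, 3, 4, 5, 6}.
Average of L_z² over 13 states: 182/13 ℏ² = 14 ℏ².

⟨L_z²⟩ = 14 ℏ²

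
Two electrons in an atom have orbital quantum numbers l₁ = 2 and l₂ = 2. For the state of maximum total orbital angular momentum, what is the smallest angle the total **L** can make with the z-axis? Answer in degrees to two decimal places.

The total orbital quantum number L ranges from |l₁ − l₂| to l₁ + l₂ in integer steps.
So L can be 0, 1, 2, 3, 4.
The maximum is L = 4, with |L_tot| = ℏ√(4·5) = 2√5 ℏ.
The minimum angle with z is arccos(4/√20) ≈ 26.57°.

θ_min ≈ 26.57°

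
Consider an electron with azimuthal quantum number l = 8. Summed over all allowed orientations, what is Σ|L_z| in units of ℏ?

m_l runs from −8 to 8, i.e. {-8, -7, -6, -5, -4, -3, -2, -1, 0, 1, 2, 3, 4, 5, 6, 7, 8}.
Σ|m_l| = 2(1+2+…+8) = 72.

Σ|L_z| = 72 ℏ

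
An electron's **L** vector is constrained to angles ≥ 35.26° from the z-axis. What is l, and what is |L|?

cos θ_min = l/√(l(l+1)) = √(l/(l+1)), so l/(l+1) = cos²(35.26°) = 0.6667.
l = cos²θ/sin²θ ≈ 2.
Then |L| = ℏ√(2·3) = √6 ℏ.

l = 2, |L| = √6 ℏ ≈ 2.449ℏ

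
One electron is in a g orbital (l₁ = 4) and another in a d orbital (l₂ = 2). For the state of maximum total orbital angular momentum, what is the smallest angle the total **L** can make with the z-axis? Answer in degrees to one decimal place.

The total orbital quantum number L ranges from |l₁ − l₂| to l₁ + l₂ in integer steps.
Allowed values: L = 2, 3, 4, 5, 6.
The maximum is L = 6, with |L_tot| = ℏ√(6·7) = √42 ℏ.
The minimum angle with z is arccos(6/√42) ≈ 22.2°.

θ_min ≈ 22.2°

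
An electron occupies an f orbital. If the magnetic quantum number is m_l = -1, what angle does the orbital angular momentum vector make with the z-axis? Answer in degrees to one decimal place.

An f state has l = 3.
|L|² = l(l+1)ℏ² = 12ℏ², so |L| = 2√3 ℏ.
L_z = m_l ℏ = −1ℏ.
cos θ = L_z/|L| = -1/√12, so θ ≈ 106.8°.

θ ≈ 106.8°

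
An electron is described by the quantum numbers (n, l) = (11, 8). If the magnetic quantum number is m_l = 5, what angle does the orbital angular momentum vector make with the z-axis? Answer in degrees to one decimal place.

|L| = ℏ√(l(l+1)) = 6√2 ℏ.
L_z = m_l ℏ = 5ℏ.
cos θ = L_z/|L| = 5/√72, so θ ≈ 53.9°.

θ ≈ 53.9°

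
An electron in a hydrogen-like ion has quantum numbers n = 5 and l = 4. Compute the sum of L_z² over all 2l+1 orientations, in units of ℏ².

The allowed m_l values are -4, -3, -2, -1, 0, 1, 2, 3, 4.
Σ m_l² = 2·(1 + 4 + 9 + 16) = 60.

Σ(L_z)² = 60 ℏ²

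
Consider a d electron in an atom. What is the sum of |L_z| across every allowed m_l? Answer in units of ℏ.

A d state has l = 2.
m_l runs from −2 to 2, i.e. {-2, -1, 0, 1, 2}.
Σ|m_l| = l(l+1) = 6.

Σ|L_z| = 6 ℏ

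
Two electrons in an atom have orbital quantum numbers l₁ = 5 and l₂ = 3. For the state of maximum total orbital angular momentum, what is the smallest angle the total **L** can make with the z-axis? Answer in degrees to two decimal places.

θ_min ≈ 19.47°

The total orbital quantum number L ranges from |l₁ − l₂| to l₁ + l₂ in integer steps.
So L can be 2, 3, 4, 5, 6, 7, 8.
The maximum is L = 8, with |L_tot| = ℏ√(8·9) = 6√2 ℏ.
The minimum angle with z is arccos(8/√72) ≈ 19.47°.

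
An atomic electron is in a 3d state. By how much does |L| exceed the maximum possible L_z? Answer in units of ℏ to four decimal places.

|L| − L_z,max ≈ 0.4495ℏ

For 3d, l = 2.
|L| = √6 ℏ ≈ 2.4495ℏ, while L_z,max = lℏ = 2ℏ.
The difference is (√6 − 2)ℏ ≈ 0.4495ℏ.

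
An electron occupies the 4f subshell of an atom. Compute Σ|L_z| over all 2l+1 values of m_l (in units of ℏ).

Σ|L_z| = 12 ℏ

For 4f, l = 3.
m_l runs from −3 to 3, i.e. {-3, -2, -1, 0, 1, 2, 3}.
Σ|m_l| = l(l+1) = 12.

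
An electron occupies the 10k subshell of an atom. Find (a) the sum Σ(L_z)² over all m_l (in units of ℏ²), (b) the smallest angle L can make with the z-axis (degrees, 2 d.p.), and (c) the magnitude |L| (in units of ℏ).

Σ(L_z)² = 280 ℏ²; θ_min ≈ 20.70°; |L| = 2√14 ℏ ≈ 7.483ℏ

The 10k subshell has l = 7.
Σ m_l² = 280, so Σ(L_z)² = 280 ℏ².
cos θ_min = 7/√56, so θ_min ≈ 20.70°.
|L| = ℏ√(7·8) = 2√14 ℏ ≈ 7.483ℏ.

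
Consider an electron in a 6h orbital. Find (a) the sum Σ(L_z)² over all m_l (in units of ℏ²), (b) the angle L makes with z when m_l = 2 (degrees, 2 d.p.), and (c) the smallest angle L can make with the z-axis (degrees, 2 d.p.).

For 6h, l = 5.
Σ m_l² = 110, so Σ(L_z)² = 110 ℏ².
For m_l = 2: cos θ = 2/√30, θ ≈ 68.58°.
cos θ_min = 5/√30, so θ_min ≈ 24.09°.

Σ(L_z)² = 110 ℏ²; θ(m_l=2) ≈ 68.58°; θ_min ≈ 24.09°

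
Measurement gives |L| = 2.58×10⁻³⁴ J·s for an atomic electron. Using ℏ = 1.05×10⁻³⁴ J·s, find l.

|L|/ℏ = (2.58×10⁻³⁴)/(1.05×10⁻³⁴) ≈ 2.457.
l(l+1) ≈ 2.457² ≈ 6.04, so l = 2.

l = 2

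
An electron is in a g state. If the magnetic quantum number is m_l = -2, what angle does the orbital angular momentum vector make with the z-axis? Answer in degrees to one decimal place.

A g state has l = 4.
|L| = ℏ√(l(l+1)) = 2√5 ℏ.
L_z = m_l ℏ = −2ℏ.
cos θ = L_z/|L| = -2/√20, so θ ≈ 116.6°.

θ ≈ 116.6°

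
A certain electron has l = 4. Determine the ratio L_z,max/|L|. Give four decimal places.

L_z,max/|L| = 0.8944

|L| = 2√5 ℏ ≈ 4.4721ℏ, while L_z,max = lℏ = 4ℏ.
L_z,max/|L| = 4/√20 = 0.8944.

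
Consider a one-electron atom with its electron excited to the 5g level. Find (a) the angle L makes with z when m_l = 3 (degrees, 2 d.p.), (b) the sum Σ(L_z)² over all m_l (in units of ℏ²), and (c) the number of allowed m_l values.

θ(m_l=3) ≈ 47.87°; Σ(L_z)² = 60 ℏ²; 9 values

The 5g level has l = 4.
For m_l = 3: cos θ = 3/√20, θ ≈ 47.87°.
Σ m_l² = 60, so Σ(L_z)² = 60 ℏ².
There are 2l+1 = 9 values of m_l.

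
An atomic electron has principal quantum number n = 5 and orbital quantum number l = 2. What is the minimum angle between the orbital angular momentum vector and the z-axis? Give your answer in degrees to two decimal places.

|L|² = l(l+1)ℏ² = 6ℏ², so |L| = √6 ℏ.
The smallest angle corresponds to the largest L_z, i.e. m_l = l = 2, giving L_z = 2ℏ.
cos θ_min = 2/√6, so θ_min ≈ 35.26°.

θ_min ≈ 35.26°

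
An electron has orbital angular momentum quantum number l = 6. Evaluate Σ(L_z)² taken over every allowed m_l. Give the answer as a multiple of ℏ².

m_l runs from −6 to 6, i.e. {-6, -5, -4, -3, -2, -1, 0, 1, 2, 3, 4, 5, 6}.
Σ m_l² = 2·(1 + 4 + 9 + 16 + 25 + 36) = 182.

Σ(L_z)² = 182 ℏ²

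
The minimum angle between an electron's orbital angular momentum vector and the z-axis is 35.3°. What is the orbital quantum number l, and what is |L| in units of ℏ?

l = 2, |L| = √6 ℏ ≈ 2.449ℏ

cos θ_min = l/√(l(l+1)) = √(l/(l+1)), so l/(l+1) = cos²(35.3°) = 0.6661.
Thus l = 0.6661/(1 − 0.6661) ≈ 2.
Then |L| = ℏ√(2·3) = √6 ℏ.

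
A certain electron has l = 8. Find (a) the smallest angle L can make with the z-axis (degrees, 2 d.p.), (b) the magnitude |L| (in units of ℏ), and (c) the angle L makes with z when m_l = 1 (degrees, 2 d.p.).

cos θ_min = 8/√72, so θ_min ≈ 19.47°.
|L| = ℏ√(8·9) = 6√2 ℏ ≈ 8.485ℏ.
For m_l = 1: cos θ = 1/√72, θ ≈ 83.23°.

θ_min ≈ 19.47°; |L| = 6√2 ℏ ≈ 8.485ℏ; θ(m_l=1) ≈ 83.23°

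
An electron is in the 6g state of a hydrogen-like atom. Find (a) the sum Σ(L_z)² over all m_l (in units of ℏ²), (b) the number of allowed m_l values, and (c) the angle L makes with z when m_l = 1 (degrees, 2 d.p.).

Σ(L_z)² = 60 ℏ²; 9 values; θ(m_l=1) ≈ 77.08°

For 6g, l = 4.
Σ m_l² = 60, so Σ(L_z)² = 60 ℏ².
There are 2l+1 = 9 values of m_l.
For m_l = 1: cos θ = 1/√20, θ ≈ 77.08°.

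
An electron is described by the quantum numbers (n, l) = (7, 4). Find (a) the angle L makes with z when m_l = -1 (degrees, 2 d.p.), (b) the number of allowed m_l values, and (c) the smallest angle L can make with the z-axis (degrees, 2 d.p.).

θ(m_l=-1) ≈ 102.92°; 9 values; θ_min ≈ 26.57°

For m_l = -1: cos θ = -1/√20, θ ≈ 102.92°.
There are 2l+1 = 9 values of m_l.
cos θ_min = 4/√20, so θ_min ≈ 26.57°.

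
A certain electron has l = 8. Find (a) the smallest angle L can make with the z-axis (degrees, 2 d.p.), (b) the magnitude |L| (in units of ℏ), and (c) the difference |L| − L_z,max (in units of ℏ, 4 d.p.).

cos θ_min = 8/√72, so θ_min ≈ 19.47°.
|L| = ℏ√(8·9) = 6√2 ℏ ≈ 8.485ℏ.
|L| − L_z,max = (6√2 − 8)ℏ ≈ 0.4853ℏ.

θ_min ≈ 19.47°; |L| = 6√2 ℏ ≈ 8.485ℏ; |L|−L_z,max ≈ 0.4853ℏ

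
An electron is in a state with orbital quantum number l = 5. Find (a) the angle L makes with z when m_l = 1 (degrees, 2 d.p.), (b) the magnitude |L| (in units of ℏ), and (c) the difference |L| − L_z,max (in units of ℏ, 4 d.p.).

θ(m_l=1) ≈ 79.48°; |L| = √30 ℏ ≈ 5.477ℏ; |L|−L_z,max ≈ 0.4772ℏ

For m_l = 1: cos θ = 1/√30, θ ≈ 79.48°.
|L| = ℏ√(5·6) = √30 ℏ ≈ 5.477ℏ.
|L| − L_z,max = (√30 − 5)ℏ ≈ 0.4772ℏ.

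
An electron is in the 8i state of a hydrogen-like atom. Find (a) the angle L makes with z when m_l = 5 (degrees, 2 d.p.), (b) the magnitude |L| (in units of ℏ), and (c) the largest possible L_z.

θ(m_l=5) ≈ 39.51°; |L| = √42 ℏ ≈ 6.481ℏ; L_z,max = 6ℏ

For 8i, l = 6.
For m_l = 5: cos θ = 5/√42, θ ≈ 39.51°.
|L| = ℏ√(6·7) = √42 ℏ ≈ 6.481ℏ.
L_z,max = lℏ = 6ℏ.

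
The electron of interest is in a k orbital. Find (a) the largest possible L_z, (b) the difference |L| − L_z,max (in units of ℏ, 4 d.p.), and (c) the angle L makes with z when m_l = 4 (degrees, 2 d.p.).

For a k orbital, l = 7.
L_z,max = lℏ = 7ℏ.
|L| − L_z,max = (2√14 − 7)ℏ ≈ 0.4833ℏ.
For m_l = 4: cos θ = 4/√56, θ ≈ 57.69°.

L_z,max = 7ℏ; |L|−L_z,max ≈ 0.4833ℏ; θ(m_l=4) ≈ 57.69°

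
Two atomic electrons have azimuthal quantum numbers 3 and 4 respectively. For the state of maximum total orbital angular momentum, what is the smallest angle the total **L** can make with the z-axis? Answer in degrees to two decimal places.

By the triangle rule, |l₁ − l₂| ≤ L ≤ l₁ + l₂.
L ∈ {1, 2, 3, 4, 5, 6, 7}.
The maximum is L = 7, with |L_tot| = ℏ√(7·8) = 2√14 ℏ.
The minimum angle with z is arccos(7/√56) ≈ 20.70°.

θ_min ≈ 20.70°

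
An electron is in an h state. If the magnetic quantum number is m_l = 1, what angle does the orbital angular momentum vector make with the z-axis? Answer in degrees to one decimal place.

H corresponds to l = 5.
|L| = √(l(l+1)) ℏ = √30 ℏ.
L_z = m_l ℏ = 1ℏ.
cos θ = L_z/|L| = 1/√30, so θ ≈ 79.5°.

θ ≈ 79.5°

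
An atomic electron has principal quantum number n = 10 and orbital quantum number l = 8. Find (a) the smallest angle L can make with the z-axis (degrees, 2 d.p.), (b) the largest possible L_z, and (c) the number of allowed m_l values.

θ_min ≈ 19.47°; L_z,max = 8ℏ; 17 values

cos θ_min = 8/√72, so θ_min ≈ 19.47°.
L_z,max = lℏ = 8ℏ.
There are 2l+1 = 17 values of m_l.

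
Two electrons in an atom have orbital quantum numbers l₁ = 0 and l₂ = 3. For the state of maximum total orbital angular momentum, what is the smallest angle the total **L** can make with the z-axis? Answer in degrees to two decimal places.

θ_min ≈ 30.00°

L runs from |0 − 3| = 3 to 0 + 3 = 3.
So L can be 3.
The maximum is L = 3, with |L_tot| = ℏ√(3·4) = 2√3 ℏ.
The minimum angle with z is arccos(3/√12) ≈ 30.00°.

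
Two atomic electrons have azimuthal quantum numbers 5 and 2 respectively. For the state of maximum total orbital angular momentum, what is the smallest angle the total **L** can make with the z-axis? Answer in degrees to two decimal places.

Angular momentum addition gives L = |l₁ − l₂|, …, l₁ + l₂.
So L can be 3, 4, 5, 6, 7.
The maximum is L = 7, with |L_tot| = ℏ√(7·8) = 2√14 ℏ.
The minimum angle with z is arccos(7/√56) ≈ 20.70°.

θ_min ≈ 20.70°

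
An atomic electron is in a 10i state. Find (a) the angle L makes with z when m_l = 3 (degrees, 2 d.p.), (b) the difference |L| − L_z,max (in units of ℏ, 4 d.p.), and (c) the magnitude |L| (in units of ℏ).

10i means n = 10, l = 6.
For m_l = 3: cos θ = 3/√42, θ ≈ 62.42°.
|L| − L_z,max = (√42 − 6)ℏ ≈ 0.4807ℏ.
|L| = ℏ√(6·7) = √42 ℏ ≈ 6.481ℏ.

θ(m_l=3) ≈ 62.42°; |L|−L_z,max ≈ 0.4807ℏ; |L| = √42 ℏ ≈ 6.481ℏ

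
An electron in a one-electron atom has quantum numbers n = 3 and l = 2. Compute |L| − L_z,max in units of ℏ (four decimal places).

|L| − L_z,max ≈ 0.4495ℏ

|L| = √6 ℏ ≈ 2.4495ℏ, while L_z,max = lℏ = 2ℏ.
The difference is (√6 − 2)ℏ ≈ 0.4495ℏ.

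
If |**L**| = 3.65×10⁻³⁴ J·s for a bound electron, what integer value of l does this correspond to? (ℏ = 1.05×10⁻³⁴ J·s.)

l = 3

Dividing by ℏ: |L|/ℏ ≈ 3.476.
Set l(l+1) = 12.08; the integer solution is l = 3.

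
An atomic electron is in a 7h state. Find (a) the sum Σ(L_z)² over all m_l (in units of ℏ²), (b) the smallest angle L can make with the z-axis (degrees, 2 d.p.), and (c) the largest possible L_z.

Σ(L_z)² = 110 ℏ²; θ_min ≈ 24.09°; L_z,max = 5ℏ

7h means n = 7, l = 5.
Σ m_l² = 110, so Σ(L_z)² = 110 ℏ².
cos θ_min = 5/√30, so θ_min ≈ 24.09°.
L_z,max = lℏ = 5ℏ.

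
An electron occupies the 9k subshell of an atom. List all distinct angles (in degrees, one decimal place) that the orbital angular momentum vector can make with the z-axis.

θ ∈ {20.7°, 36.7°, 48.1°, 57.7°, 66.4°, 74.5°, 82.3°, 90.0°, 97.7°, 105.5°, 113.6°, 122.3°, 131.9°, 143.3°, 159.3°}

For 9k, l = 7.
|L|² = l(l+1)ℏ² = 56ℏ², so |L| = 2√14 ℏ.
cos θ = m_l/√56 for each m_l ∈ {-7, -6, -5, -4, -3, -2, -1, 0, 1, 2, 3, 4, 5, 6, 7}.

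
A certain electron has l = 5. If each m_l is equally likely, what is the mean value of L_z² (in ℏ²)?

⟨L_z²⟩ = 10 ℏ²

m_l ∈ {-5, -4, -3, -2, -1, 0, 1, 2, 3, 4, 5}.
⟨L_z²⟩ = ℏ²·l(l+1)/3 = 10ℏ².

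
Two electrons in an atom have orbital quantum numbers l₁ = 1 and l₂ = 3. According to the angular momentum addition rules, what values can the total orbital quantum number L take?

L = 2, 3, 4

The total orbital quantum number L ranges from |l₁ − l₂| to l₁ + l₂ in integer steps.
L ∈ {2, 3, 4}.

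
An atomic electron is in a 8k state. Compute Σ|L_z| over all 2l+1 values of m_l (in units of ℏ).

For 8k, l = 7.
m_l ∈ {-7, -6, -5, -4, -3, -2, -1, 0, 1, 2, 3, 4, 5, 6, 7}.
Σ|m_l| = 2(1+2+…+7) = 56.

Σ|L_z| = 56 ℏ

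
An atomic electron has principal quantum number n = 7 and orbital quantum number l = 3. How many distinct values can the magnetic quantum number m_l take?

7

The number of m_l values is 2l + 1 = 2·3 + 1 = 7.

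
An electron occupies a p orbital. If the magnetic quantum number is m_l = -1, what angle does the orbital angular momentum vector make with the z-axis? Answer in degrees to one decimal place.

For a p orbital, l = 1.
|L| = √(l(l+1)) ℏ = √2 ℏ.
L_z = m_l ℏ = −1ℏ.
cos θ = L_z/|L| = -1/√2, so θ ≈ 135.0°.

θ ≈ 135.0°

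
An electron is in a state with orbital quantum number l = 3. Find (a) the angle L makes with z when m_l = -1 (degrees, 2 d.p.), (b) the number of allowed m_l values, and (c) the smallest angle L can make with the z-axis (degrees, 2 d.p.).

θ(m_l=-1) ≈ 106.78°; 7 values; θ_min ≈ 30.00°

For m_l = -1: cos θ = -1/√12, θ ≈ 106.78°.
There are 2l+1 = 7 values of m_l.
cos θ_min = 3/√12, so θ_min ≈ 30.00°.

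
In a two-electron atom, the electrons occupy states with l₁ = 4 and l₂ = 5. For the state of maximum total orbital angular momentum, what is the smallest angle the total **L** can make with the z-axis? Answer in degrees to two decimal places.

By the triangle rule, |l₁ − l₂| ≤ L ≤ l₁ + l₂.
L ∈ {1, 2, 3, 4, 5, 6, 7, 8, 9}.
The maximum is L = 9, with |L_tot| = ℏ√(9·10) = 3√10 ℏ.
The minimum angle with z is arccos(9/√90) ≈ 18.43°.

θ_min ≈ 18.43°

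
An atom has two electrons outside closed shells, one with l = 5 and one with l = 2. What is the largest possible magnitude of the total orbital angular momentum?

|L_tot|_max = 2√14 ℏ ≈ 7.483ℏ

L runs from |5 − 2| = 3 to 5 + 2 = 7.
Allowed values: L = 3, 4, 5, 6, 7.
The largest magnitude corresponds to L = 7: |L_tot| = ℏ√(7·8) = 2√14 ℏ.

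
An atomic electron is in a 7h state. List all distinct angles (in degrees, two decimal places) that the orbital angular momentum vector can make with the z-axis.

7h means n = 7, l = 5.
|L|² = l(l+1)ℏ² = 30ℏ², so |L| = √30 ℏ.
cos θ = m_l/√30 for each m_l ∈ {-5, -4, -3, -2, -1, 0, 1, 2, 3, 4, 5}.

θ ∈ {24.09°, 43.09°, 56.79°, 68.58°, 79.48°, 90.00°, 100.52°, 111.42°, 123.21°, 136.91°, 155.91°}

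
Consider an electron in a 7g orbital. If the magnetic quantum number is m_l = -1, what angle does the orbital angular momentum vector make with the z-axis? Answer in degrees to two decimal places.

7g means n = 7, l = 4.
|L|² = l(l+1)ℏ² = 20ℏ², so |L| = 2√5 ℏ.
L_z = m_l ℏ = −1ℏ.
cos θ = L_z/|L| = -1/√20, so θ ≈ 102.92°.

θ ≈ 102.92°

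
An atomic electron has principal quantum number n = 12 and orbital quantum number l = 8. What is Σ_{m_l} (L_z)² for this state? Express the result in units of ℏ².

m_l ∈ {-8, -7, -6, -5, -4, -3, -2, -1, 0, 1, 2, 3, 4, 5, 6, 7, 8}.
Σ m_l² = l(l+1)(2l+1)/3 = 8·9·17/3 = 408.

Σ(L_z)² = 408 ℏ²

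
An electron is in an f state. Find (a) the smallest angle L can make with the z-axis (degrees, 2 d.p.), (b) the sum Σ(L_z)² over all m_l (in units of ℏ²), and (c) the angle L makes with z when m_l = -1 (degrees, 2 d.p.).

For an f orbital, l = 3.
cos θ_min = 3/√12, so θ_min ≈ 30.00°.
Σ m_l² = 28, so Σ(L_z)² = 28 ℏ².
For m_l = -1: cos θ = -1/√12, θ ≈ 106.78°.

θ_min ≈ 30.00°; Σ(L_z)² = 28 ℏ²; θ(m_l=-1) ≈ 106.78°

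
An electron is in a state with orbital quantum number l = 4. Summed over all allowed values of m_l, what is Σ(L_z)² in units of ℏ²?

Σ(L_z)² = 60 ℏ²

m_l ∈ {-4, -3, -2, -1, 0, 1, 2, 3, 4}.
Σ m_l² = 2·(1 + 4 + 9 + 16) = 60.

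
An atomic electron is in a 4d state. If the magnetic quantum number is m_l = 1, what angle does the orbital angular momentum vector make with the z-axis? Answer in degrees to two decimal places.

θ ≈ 65.91°

4d means n = 4, l = 2.
|L| = √(l(l+1)) ℏ = √6 ℏ.
L_z = m_l ℏ = 1ℏ.
cos θ = L_z/|L| = 1/√6, so θ ≈ 65.91°.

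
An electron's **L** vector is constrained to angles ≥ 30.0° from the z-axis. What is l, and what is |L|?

l = 3, |L| = 2√3 ℏ ≈ 3.464ℏ

cos²θ_min = l/(l+1) = 0.7500.
l = cos²θ/sin²θ ≈ 3.
Then |L| = ℏ√(3·4) = 2√3 ℏ.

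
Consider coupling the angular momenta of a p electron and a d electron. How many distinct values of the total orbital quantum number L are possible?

Angular momentum addition gives L = |l₁ − l₂|, …, l₁ + l₂.
Allowed values: L = 1, 2, 3.
That is 3 values.

3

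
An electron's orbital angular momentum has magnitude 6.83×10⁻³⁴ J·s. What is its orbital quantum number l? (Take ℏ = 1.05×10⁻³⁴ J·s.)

l = 6

Dividing by ℏ: |L|/ℏ ≈ 6.505.
l(l+1) ≈ 6.505² ≈ 42.31, so l = 6.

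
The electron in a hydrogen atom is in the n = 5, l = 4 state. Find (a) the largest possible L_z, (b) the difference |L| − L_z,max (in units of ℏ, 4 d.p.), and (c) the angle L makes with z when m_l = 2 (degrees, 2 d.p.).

L_z,max = lℏ = 4ℏ.
|L| − L_z,max = (2√5 − 4)ℏ ≈ 0.4721ℏ.
For m_l = 2: cos θ = 2/√20, θ ≈ 63.43°.

L_z,max = 4ℏ; |L|−L_z,max ≈ 0.4721ℏ; θ(m_l=2) ≈ 63.43°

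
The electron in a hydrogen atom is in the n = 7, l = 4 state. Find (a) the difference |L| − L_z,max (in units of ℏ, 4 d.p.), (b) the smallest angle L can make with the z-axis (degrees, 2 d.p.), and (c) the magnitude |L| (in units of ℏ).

|L|−L_z,max ≈ 0.4721ℏ; θ_min ≈ 26.57°; |L| = 2√5 ℏ ≈ 4.472ℏ

|L| − L_z,max = (2√5 − 4)ℏ ≈ 0.4721ℏ.
cos θ_min = 4/√20, so θ_min ≈ 26.57°.
|L| = ℏ√(4·5) = 2√5 ℏ ≈ 4.472ℏ.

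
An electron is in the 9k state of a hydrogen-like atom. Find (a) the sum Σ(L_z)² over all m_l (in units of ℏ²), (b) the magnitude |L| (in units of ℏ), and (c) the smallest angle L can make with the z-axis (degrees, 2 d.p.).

9k means n = 9, l = 7.
Σ m_l² = 280, so Σ(L_z)² = 280 ℏ².
|L| = ℏ√(7·8) = 2√14 ℏ ≈ 7.483ℏ.
cos θ_min = 7/√56, so θ_min ≈ 20.70°.

Σ(L_z)² = 280 ℏ²; |L| = 2√14 ℏ ≈ 7.483ℏ; θ_min ≈ 20.70°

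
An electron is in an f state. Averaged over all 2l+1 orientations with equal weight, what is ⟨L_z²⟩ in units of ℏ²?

For an f orbital, l = 3.
m_l runs from −3 to 3, i.e. {-3, -2, -1, 0, 1, 2, 3}.
⟨L_z²⟩ = ℏ²·l(l+1)/3 = 4ℏ².

⟨L_z²⟩ = 4 ℏ²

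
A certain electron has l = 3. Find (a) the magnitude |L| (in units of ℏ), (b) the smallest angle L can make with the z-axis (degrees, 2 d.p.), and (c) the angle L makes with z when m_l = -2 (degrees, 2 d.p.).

|L| = ℏ√(3·4) = 2√3 ℏ ≈ 3.464ℏ.
cos θ_min = 3/√12, so θ_min ≈ 30.00°.
For m_l = -2: cos θ = -2/√12, θ ≈ 125.26°.

|L| = 2√3 ℏ ≈ 3.464ℏ; θ_min ≈ 30.00°; θ(m_l=-2) ≈ 125.26°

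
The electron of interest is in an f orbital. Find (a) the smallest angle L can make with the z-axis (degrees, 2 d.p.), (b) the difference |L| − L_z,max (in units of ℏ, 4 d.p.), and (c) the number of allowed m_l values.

θ_min ≈ 30.00°; |L|−L_z,max ≈ 0.4641ℏ; 7 values

For an f orbital, l = 3.
cos θ_min = 3/√12, so θ_min ≈ 30.00°.
|L| − L_z,max = (2√3 − 3)ℏ ≈ 0.4641ℏ.
There are 2l+1 = 7 values of m_l.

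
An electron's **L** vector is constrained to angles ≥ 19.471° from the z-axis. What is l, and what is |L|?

cos²θ_min = l/(l+1) = 0.8889.
Thus l = 0.8889/(1 − 0.8889) ≈ 8.
Then |L| = ℏ√(8·9) = 6√2 ℏ.

l = 8, |L| = 6√2 ℏ ≈ 8.485ℏ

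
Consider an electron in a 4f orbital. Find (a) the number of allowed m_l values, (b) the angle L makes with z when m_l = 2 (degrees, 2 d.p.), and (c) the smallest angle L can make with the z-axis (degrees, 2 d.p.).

The 4f subshell has l = 3.
There are 2l+1 = 7 values of m_l.
For m_l = 2: cos θ = 2/√12, θ ≈ 54.74°.
cos θ_min = 3/√12, so θ_min ≈ 30.00°.

7 values; θ(m_l=2) ≈ 54.74°; θ_min ≈ 30.00°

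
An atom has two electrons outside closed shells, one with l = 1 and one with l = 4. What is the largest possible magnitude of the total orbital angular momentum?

|L_tot|_max = √30 ℏ ≈ 5.477ℏ

Angular momentum addition gives L = |l₁ − l₂|, …, l₁ + l₂.
L ∈ {3, 4, 5}.
The largest magnitude corresponds to L = 5: |L_tot| = ℏ√(5·6) = √30 ℏ.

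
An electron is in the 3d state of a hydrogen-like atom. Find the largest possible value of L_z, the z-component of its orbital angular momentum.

The 3d subshell has l = 2.
L_z = m_l ℏ with m_l ∈ {−2, …, 2}; the maximum is m_l = 2.

L_z,max = 2ℏ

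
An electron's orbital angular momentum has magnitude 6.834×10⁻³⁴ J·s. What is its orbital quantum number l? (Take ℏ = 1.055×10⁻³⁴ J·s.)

l = 6

|L|/ℏ = (6.834×10⁻³⁴)/(1.055×10⁻³⁴) ≈ 6.478.
l(l+1) ≈ 6.478² ≈ 41.96, so l = 6.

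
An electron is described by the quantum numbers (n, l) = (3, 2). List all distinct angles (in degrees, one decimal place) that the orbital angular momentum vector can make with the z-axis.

θ ∈ {35.3°, 65.9°, 90.0°, 114.1°, 144.7°}

|L| = ℏ√(l(l+1)) = √6 ℏ.
cos θ = m_l/√6 for each m_l ∈ {-2, -1, 0, 1, 2}.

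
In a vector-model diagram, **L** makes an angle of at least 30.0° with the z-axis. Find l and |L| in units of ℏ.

l = 3, |L| = 2√3 ℏ ≈ 3.464ℏ

cos²θ_min = l/(l+1) = 0.7500.
Solving: l = 3.
Then |L| = ℏ√(3·4) = 2√3 ℏ.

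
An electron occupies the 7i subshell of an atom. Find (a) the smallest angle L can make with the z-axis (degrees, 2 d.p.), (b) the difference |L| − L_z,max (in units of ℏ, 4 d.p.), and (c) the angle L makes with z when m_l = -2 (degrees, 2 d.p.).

7i means n = 7, l = 6.
cos θ_min = 6/√42, so θ_min ≈ 22.21°.
|L| − L_z,max = (√42 − 6)ℏ ≈ 0.4807ℏ.
For m_l = -2: cos θ = -2/√42, θ ≈ 107.98°.

θ_min ≈ 22.21°; |L|−L_z,max ≈ 0.4807ℏ; θ(m_l=-2) ≈ 107.98°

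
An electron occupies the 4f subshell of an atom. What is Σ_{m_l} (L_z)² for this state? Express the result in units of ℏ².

The 4f subshell has l = 3.
m_l ∈ {-3, -2, -1, 0, 1, 2, 3}.
Σ m_l² = l(l+1)(2l+1)/3 = 3·4·7/3 = 28.

Σ(L_z)² = 28 ℏ²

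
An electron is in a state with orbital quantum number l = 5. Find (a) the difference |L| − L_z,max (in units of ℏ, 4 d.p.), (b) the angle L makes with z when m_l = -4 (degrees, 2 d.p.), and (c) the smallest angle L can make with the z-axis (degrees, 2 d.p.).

|L|−L_z,max ≈ 0.4772ℏ; θ(m_l=-4) ≈ 136.91°; θ_min ≈ 24.09°

|L| − L_z,max = (√30 − 5)ℏ ≈ 0.4772ℏ.
For m_l = -4: cos θ = -4/√30, θ ≈ 136.91°.
cos θ_min = 5/√30, so θ_min ≈ 24.09°.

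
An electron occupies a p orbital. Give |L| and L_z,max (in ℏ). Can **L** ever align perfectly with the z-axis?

No: L_z,max = 1ℏ < |L| = √2 ℏ ≈ 1.414ℏ

P corresponds to l = 1.
|L| = √2 ℏ ≈ 1.4142ℏ, while L_z,max = lℏ = 1ℏ.
Since |L| > L_z,max, the vector can never point exactly along z; the closest it comes is θ_min = arccos(1/√2) ≈ 45.0°.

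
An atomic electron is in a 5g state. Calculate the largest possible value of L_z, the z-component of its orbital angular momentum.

For 5g, l = 4.
L_z = m_l ℏ with m_l ∈ {−4, …, 4}; the maximum is m_l = 4.

L_z,max = 4ℏ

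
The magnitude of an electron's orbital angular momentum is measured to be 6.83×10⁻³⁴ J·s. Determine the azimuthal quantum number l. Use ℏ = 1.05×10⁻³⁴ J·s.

Dividing by ℏ: |L|/ℏ ≈ 6.505.
(|L|/ℏ)² = l(l+1) ≈ 42.31 ⇒ l = 6.

l = 6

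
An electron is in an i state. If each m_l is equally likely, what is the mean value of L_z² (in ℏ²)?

An i state has l = 6.
m_l ∈ {-6, -5, -4, -3, -2, -1, 0, 1, 2, 3, 4, 5, 6}.
Average of L_z² over 13 states: 182/13 ℏ² = 14 ℏ².

⟨L_z²⟩ = 14 ℏ²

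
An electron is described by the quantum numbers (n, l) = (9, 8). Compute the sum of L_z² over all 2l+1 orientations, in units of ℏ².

Σ(L_z)² = 408 ℏ²

m_l ∈ {-8, -7, -6, -5, -4, -3, -2, -1, 0, 1, 2, 3, 4, 5, 6, 7, 8}.
Σ m_l² = 2·(1 + 4 + 9 + 16 + 25 + 36 + 49 + 64) = 408.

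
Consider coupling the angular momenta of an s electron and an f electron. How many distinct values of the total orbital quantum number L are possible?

Angular momentum addition gives L = |l₁ − l₂|, …, l₁ + l₂.
So L can be 3.
That is 1 value.

1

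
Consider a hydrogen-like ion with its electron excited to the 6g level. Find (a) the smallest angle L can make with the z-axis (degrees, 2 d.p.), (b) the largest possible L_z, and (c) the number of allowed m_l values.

The 6g level has l = 4.
cos θ_min = 4/√20, so θ_min ≈ 26.57°.
L_z,max = lℏ = 4ℏ.
There are 2l+1 = 9 values of m_l.

θ_min ≈ 26.57°; L_z,max = 4ℏ; 9 values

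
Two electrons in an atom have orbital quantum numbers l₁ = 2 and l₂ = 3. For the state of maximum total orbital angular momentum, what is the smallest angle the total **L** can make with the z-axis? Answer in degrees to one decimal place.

θ_min ≈ 24.1°

L runs from |2 − 3| = 1 to 2 + 3 = 5.
So L can be 1, 2, 3, 4, 5.
The maximum is L = 5, with |L_tot| = ℏ√(5·6) = √30 ℏ.
The minimum angle with z is arccos(5/√30) ≈ 24.1°.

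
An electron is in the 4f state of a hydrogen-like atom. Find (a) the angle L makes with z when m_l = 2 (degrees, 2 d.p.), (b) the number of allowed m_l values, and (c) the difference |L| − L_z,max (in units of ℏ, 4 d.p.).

θ(m_l=2) ≈ 54.74°; 7 values; |L|−L_z,max ≈ 0.4641ℏ

The 4f subshell has l = 3.
For m_l = 2: cos θ = 2/√12, θ ≈ 54.74°.
There are 2l+1 = 7 values of m_l.
|L| − L_z,max = (2√3 − 3)ℏ ≈ 0.4641ℏ.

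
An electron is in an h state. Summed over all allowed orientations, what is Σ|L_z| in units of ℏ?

An h state has l = 5.
The allowed m_l values are -5, -4, -3, -2, -1, 0, 1, 2, 3, 4, 5.
Σ|m_l| = 2(1+2+…+5) = 30.

Σ|L_z| = 30 ℏ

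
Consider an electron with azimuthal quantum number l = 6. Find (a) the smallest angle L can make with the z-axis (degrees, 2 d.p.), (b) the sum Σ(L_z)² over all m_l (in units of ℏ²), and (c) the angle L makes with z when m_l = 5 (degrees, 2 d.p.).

cos θ_min = 6/√42, so θ_min ≈ 22.21°.
Σ m_l² = 182, so Σ(L_z)² = 182 ℏ².
For m_l = 5: cos θ = 5/√42, θ ≈ 39.51°.

θ_min ≈ 22.21°; Σ(L_z)² = 182 ℏ²; θ(m_l=5) ≈ 39.51°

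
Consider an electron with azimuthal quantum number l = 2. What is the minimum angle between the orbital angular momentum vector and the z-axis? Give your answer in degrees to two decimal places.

θ_min ≈ 35.26°

|L| = √(l(l+1)) ℏ = √6 ℏ.
The smallest angle corresponds to the largest L_z, i.e. m_l = l = 2, giving L_z = 2ℏ.
cos θ_min = 2/√6, so θ_min ≈ 35.26°.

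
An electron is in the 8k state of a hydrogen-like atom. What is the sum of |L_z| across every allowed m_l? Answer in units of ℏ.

The 8k subshell has l = 7.
m_l runs from −7 to 7, i.e. {-7, -6, -5, -4, -3, -2, -1, 0, 1, 2, 3, 4, 5, 6, 7}.
Σ|m_l| = 2·7(7+1)/2 = 56.

Σ|L_z| = 56 ℏ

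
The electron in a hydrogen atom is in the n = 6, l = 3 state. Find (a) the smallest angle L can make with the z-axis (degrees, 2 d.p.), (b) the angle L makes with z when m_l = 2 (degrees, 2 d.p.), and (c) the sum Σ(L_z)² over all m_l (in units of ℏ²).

cos θ_min = 3/√12, so θ_min ≈ 30.00°.
For m_l = 2: cos θ = 2/√12, θ ≈ 54.74°.
Σ m_l² = 28, so Σ(L_z)² = 28 ℏ².

θ_min ≈ 30.00°; θ(m_l=2) ≈ 54.74°; Σ(L_z)² = 28 ℏ²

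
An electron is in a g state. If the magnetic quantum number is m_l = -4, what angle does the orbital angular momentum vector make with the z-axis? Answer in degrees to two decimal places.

For a g orbital, l = 4.
|L| = ℏ√(l(l+1)) = 2√5 ℏ.
L_z = m_l ℏ = −4ℏ.
cos θ = L_z/|L| = -4/√20, so θ ≈ 153.43°.

θ ≈ 153.43°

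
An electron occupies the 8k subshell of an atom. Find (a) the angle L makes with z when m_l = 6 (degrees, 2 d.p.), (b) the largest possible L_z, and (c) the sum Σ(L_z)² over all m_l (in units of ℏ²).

The 8k subshell has l = 7.
For m_l = 6: cos θ = 6/√56, θ ≈ 36.70°.
L_z,max = lℏ = 7ℏ.
Σ m_l² = 280, so Σ(L_z)² = 280 ℏ².

θ(m_l=6) ≈ 36.70°; L_z,max = 7ℏ; Σ(L_z)² = 280 ℏ²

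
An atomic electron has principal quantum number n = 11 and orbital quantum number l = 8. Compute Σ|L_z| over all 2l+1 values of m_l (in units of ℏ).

Σ|L_z| = 72 ℏ

The allowed m_l values are -8, -7, -6, -5, -4, -3, -2, -1, 0, 1, 2, 3, 4, 5, 6, 7, 8.
Σ|m_l| = l(l+1) = 72.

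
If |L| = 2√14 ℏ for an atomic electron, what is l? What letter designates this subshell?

Since |L|² = l(l+1)ℏ², l(l+1) = 56.
Solving: l = 7.

l = 7 (k orbital)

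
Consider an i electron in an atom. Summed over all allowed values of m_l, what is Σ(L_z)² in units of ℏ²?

The letter i corresponds to l = 6.
The allowed m_l values are -6, -5, -4, -3, -2, -1, 0, 1, 2, 3, 4, 5, 6.
Σ m_l² = 2·(1 + 4 + 9 + 16 + 25 + 36) = 182.

Σ(L_z)² = 182 ℏ²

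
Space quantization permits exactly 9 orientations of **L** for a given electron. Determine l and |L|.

9 = 2l + 1, so l = (9−1)/2 = 4.
Then |L| = √(l(l+1)) ℏ = 2√5 ℏ.

l = 4, |L| = 2√5 ℏ ≈ 4.472ℏ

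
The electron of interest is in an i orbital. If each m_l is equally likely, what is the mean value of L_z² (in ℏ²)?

⟨L_z²⟩ = 14 ℏ²

An i state has l = 6.
m_l runs from −6 to 6, i.e. {-6, -5, -4, -3, -2, -1, 0, 1, 2, 3, 4, 5, 6}.
Average of L_z² over 13 states: 182/13 ℏ² = 14 ℏ².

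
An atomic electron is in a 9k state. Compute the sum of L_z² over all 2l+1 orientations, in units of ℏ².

The 9k subshell has l = 7.
m_l ∈ {-7, -6, -5, -4, -3, -2, -1, 0, 1, 2, 3, 4, 5, 6, 7}.
Σ m_l² = 2·(1 + 4 + 9 + 16 + 25 + 36 + 49) = 280.

Σ(L_z)² = 280 ℏ²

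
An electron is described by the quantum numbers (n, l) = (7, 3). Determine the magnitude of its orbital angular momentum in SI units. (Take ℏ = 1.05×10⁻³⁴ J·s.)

|L| = 3.64×10⁻³⁴ J·s

|L| = ℏ√(l(l+1)) = ℏ√(3·4) = 2√3 ℏ
Numerically, |L| = 3.464 × (1.05×10⁻³⁴ J·s) = 3.64×10⁻³⁴ J·s.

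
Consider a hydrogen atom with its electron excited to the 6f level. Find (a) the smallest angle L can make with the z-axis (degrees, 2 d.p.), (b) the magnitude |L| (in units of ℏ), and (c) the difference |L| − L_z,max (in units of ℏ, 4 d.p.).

θ_min ≈ 30.00°; |L| = 2√3 ℏ ≈ 3.464ℏ; |L|−L_z,max ≈ 0.4641ℏ

The 6f level has l = 3.
cos θ_min = 3/√12, so θ_min ≈ 30.00°.
|L| = ℏ√(3·4) = 2√3 ℏ ≈ 3.464ℏ.
|L| − L_z,max = (2√3 − 3)ℏ ≈ 0.4641ℏ.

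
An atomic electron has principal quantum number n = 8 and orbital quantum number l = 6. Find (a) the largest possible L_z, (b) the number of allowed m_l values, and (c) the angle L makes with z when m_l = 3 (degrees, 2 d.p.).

L_z,max = lℏ = 6ℏ.
There are 2l+1 = 13 values of m_l.
For m_l = 3: cos θ = 3/√42, θ ≈ 62.42°.

L_z,max = 6ℏ; 13 values; θ(m_l=3) ≈ 62.42°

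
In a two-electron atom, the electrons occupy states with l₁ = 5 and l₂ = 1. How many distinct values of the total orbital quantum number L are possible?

3

L runs from |5 − 1| = 4 to 5 + 1 = 6.
L ∈ {4, 5, 6}.
That is 3 values.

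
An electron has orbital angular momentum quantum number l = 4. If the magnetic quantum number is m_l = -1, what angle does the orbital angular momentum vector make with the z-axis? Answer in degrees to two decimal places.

|L| = √(l(l+1)) ℏ = 2√5 ℏ.
L_z = m_l ℏ = −1ℏ.
cos θ = L_z/|L| = -1/√20, so θ ≈ 102.92°.

θ ≈ 102.92°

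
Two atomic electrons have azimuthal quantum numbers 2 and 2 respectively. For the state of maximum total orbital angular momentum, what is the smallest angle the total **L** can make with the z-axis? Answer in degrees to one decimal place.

θ_min ≈ 26.6°

Angular momentum addition gives L = |l₁ − l₂|, …, l₁ + l₂.
Allowed values: L = 0, 1, 2, 3, 4.
The maximum is L = 4, with |L_tot| = ℏ√(4·5) = 2√5 ℏ.
The minimum angle with z is arccos(4/√20) ≈ 26.6°.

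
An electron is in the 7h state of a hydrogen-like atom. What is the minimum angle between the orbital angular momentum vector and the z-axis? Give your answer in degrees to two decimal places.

θ_min ≈ 24.09°

For 7h, l = 5.
|L|² = l(l+1)ℏ² = 30ℏ², so |L| = √30 ℏ.
The smallest angle corresponds to the largest L_z, i.e. m_l = l = 5, giving L_z = 5ℏ.
cos θ_min = 5/√30, so θ_min ≈ 24.09°.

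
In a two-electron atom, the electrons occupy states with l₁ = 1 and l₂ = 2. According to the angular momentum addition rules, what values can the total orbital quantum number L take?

Angular momentum addition gives L = |l₁ − l₂|, …, l₁ + l₂.
L ∈ {1, 2, 3}.

L = 1, 2, 3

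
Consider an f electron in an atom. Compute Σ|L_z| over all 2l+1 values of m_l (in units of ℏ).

For an f orbital, l = 3.
The allowed m_l values are -3, -2, -1, 0, 1, 2, 3.
Σ|m_l| = 2(1+2+…+3) = 12.

Σ|L_z| = 12 ℏ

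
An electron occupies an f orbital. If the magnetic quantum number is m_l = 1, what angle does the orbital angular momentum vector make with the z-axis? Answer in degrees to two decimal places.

θ ≈ 73.22°

For an f orbital, l = 3.
|L|² = l(l+1)ℏ² = 12ℏ², so |L| = 2√3 ℏ.
L_z = m_l ℏ = 1ℏ.
cos θ = L_z/|L| = 1/√12, so θ ≈ 73.22°.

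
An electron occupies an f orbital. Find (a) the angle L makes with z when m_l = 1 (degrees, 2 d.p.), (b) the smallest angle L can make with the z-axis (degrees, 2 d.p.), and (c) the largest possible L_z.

For an f orbital, l = 3.
For m_l = 1: cos θ = 1/√12, θ ≈ 73.22°.
cos θ_min = 3/√12, so θ_min ≈ 30.00°.
L_z,max = lℏ = 3ℏ.

θ(m_l=1) ≈ 73.22°; θ_min ≈ 30.00°; L_z,max = 3ℏ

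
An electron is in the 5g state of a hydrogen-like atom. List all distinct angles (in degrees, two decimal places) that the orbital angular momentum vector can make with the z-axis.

For 5g, l = 4.
|L| = ℏ√(l(l+1)) = 2√5 ℏ.
cos θ = m_l/√20 for each m_l ∈ {-4, -3, -2, -1, 0, 1, 2, 3, 4}.

θ ∈ {26.57°, 47.87°, 63.43°, 77.08°, 90.00°, 102.92°, 116.57°, 132.13°, 153.43°}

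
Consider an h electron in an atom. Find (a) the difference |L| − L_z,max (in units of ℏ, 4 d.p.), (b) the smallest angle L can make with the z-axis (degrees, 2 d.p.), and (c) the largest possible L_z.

H corresponds to l = 5.
|L| − L_z,max = (√30 − 5)ℏ ≈ 0.4772ℏ.
cos θ_min = 5/√30, so θ_min ≈ 24.09°.
L_z,max = lℏ = 5ℏ.

|L|−L_z,max ≈ 0.4772ℏ; θ_min ≈ 24.09°; L_z,max = 5ℏ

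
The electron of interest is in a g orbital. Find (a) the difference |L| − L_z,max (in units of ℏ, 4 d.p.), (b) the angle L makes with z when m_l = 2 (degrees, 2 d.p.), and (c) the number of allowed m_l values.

G corresponds to l = 4.
|L| − L_z,max = (2√5 − 4)ℏ ≈ 0.4721ℏ.
For m_l = 2: cos θ = 2/√20, θ ≈ 63.43°.
There are 2l+1 = 9 values of m_l.

|L|−L_z,max ≈ 0.4721ℏ; θ(m_l=2) ≈ 63.43°; 9 values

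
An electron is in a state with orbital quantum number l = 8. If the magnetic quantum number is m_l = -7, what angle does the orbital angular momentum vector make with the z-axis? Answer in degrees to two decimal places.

θ ≈ 145.58°

|L|² = l(l+1)ℏ² = 72ℏ², so |L| = 6√2 ℏ.
L_z = m_l ℏ = −7ℏ.
cos θ = L_z/|L| = -7/√72, so θ ≈ 145.58°.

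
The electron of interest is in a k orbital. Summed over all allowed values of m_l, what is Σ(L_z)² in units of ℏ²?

Σ(L_z)² = 280 ℏ²

For a k orbital, l = 7.
The allowed m_l values are -7, -6, -5, -4, -3, -2, -1, 0, 1, 2, 3, 4, 5, 6, 7.
Σ m_l² = 2·(1 + 4 + 9 + 16 + 25 + 36 + 49) = 280.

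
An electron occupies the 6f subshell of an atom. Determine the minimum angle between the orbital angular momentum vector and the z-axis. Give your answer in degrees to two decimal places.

θ_min ≈ 30.00°

6f means n = 6, l = 3.
|L|² = l(l+1)ℏ² = 12ℏ², so |L| = 2√3 ℏ.
The smallest angle corresponds to the largest L_z, i.e. m_l = l = 3, giving L_z = 3ℏ.
cos θ_min = 3/√12, so θ_min ≈ 30.00°.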